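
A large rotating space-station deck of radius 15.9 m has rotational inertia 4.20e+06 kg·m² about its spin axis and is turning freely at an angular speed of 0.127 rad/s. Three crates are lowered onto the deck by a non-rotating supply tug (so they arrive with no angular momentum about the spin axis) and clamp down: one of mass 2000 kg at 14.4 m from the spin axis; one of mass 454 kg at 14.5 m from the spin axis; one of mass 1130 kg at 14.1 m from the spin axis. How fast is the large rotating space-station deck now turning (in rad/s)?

ω_f ≈ 0.108 rad/s

No external torque acts about the spin axis; L_before = L_after.
Added inertia Σmr² = (2000)(14.4)² + (454)(14.5)² + (1130)(14.1)² = 7.348e+05 kg·m²; I_f = 4.200e+06 + 7.348e+05 = 4.935e+06 kg·m².
ω_f = I_p ω_i / I_f = (4.200e+06)(0.127) / 4.935e+06 = 0.1081 rad/s.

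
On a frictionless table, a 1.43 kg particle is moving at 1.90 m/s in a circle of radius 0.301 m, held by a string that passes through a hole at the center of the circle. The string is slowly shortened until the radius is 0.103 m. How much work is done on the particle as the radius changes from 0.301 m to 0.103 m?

Central (radial) force ⇒ zero torque about the center ⇒ m v r is constant.
v₂ = v₁ r₁ / r₂ = (1.90)(0.301) / (0.103) = 5.552 m/s.
W = ΔKE = ½m(v₂² − v₁²) = 19.46 J.

W ≈ 19.5 J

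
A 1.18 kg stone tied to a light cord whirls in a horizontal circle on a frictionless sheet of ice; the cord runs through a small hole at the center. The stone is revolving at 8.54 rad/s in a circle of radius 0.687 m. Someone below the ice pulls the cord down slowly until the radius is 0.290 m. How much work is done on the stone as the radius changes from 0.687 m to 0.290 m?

W ≈ 93.7 J

The constraining force is radial, so m r² ω about the center is conserved.
ω₂ = ω₁ (r₁/r₂)² = (8.54)(0.687/0.290)² = 47.93 rad/s.
W = ΔKE = ½m(v₂² − v₁²) = 93.66 J.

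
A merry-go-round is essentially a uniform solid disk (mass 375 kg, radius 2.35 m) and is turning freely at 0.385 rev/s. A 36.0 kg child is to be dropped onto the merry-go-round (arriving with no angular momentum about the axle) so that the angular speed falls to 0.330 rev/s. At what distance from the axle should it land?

r ≈ 2.19 m

No external torque acts about the axle; L_before = L_after.
I_p = ½(375)(2.35)² = 1035 kg·m².
I_p ω_i = (I_p + m r²) ω_f ⇒ m r² = I_p(ω_i/ω_f − 1) = 1035(0.385/0.330 − 1) = 172.6 kg·m².
r = √(172.6/36.0) = 2.189 m.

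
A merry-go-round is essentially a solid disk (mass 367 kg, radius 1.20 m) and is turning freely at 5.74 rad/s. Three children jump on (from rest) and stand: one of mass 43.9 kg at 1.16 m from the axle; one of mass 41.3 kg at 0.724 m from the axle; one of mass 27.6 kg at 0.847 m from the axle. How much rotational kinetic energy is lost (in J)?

energy lost ≈ 1200 J

No external torque acts about the axle; L_before = L_after.
I_p = ½(367)(1.20)² = 264.2 kg·m².
Added inertia Σmr² = (43.9)(1.16)² + (41.3)(0.724)² + (27.6)(0.847)² = 100.5 kg·m²; I_f = 264.2 + 100.5 = 364.8 kg·m².
ω_f = I_p ω_i / I_f = (264.2)(5.74) / 364.8 = 4.158 rad/s.
KE_i = ½(264.2)(5.740 rad/s)² = 4353 J; KE_f = ½(364.8)(4.158)² = 3153 J.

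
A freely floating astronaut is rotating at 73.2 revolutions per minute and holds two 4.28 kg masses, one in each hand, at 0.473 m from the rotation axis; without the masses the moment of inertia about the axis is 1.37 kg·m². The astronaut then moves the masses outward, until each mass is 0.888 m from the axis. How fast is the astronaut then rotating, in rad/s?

Angular momentum about the spin axis is conserved since the torque about it is zero.
I₁ = 1.37 + 2(4.28)(0.473)² = 3.285 kg·m²; I₂ = 1.37 + 2(4.28)(0.888)² = 8.120 kg·m².
ω₂ = I₁ω₁ / I₂ = (3.285)(73.2 rpm) / (8.120) = 29.61 rpm = 3.101 rad/s.

ω₂ ≈ 3.10 rad/s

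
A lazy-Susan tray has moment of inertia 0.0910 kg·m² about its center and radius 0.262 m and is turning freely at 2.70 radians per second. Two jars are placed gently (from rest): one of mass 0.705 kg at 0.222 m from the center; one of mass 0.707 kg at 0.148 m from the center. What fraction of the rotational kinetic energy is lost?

fraction ≈ 0.356

No external torque acts about the center; L_before = L_after.
Added inertia Σmr² = (0.705)(0.222)² + (0.707)(0.148)² = 0.05023 kg·m²; I_f = 0.09100 + 0.05023 = 0.1412 kg·m².
ω_f = I_p ω_i / I_f = (0.09100)(2.70) / 0.1412 = 1.740 rad/s.
KE_i = ½(0.09100)(2.700 rad/s)² = 0.3317 J; KE_f = ½(0.1412)(1.740)² = 0.2137 J.
Fraction lost = 0.3557.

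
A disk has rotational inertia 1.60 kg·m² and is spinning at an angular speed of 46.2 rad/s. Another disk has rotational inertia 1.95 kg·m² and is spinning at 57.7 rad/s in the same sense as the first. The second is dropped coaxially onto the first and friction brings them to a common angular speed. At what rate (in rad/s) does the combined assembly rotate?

The coupling torques are internal; angular momentum about the shared axis is conserved.
Taking A's sense as positive: L = (1.600)(46.2) + (1.950)(57.7) = 186.4 kg·m²·rad/s.
Combined I = 1.600 + 1.950 = 3.550 kg·m².
ω_f = L / I = 186.4 / 3.550 = 52.52 rad/s.

|ω_f| ≈ 52.5 rad/s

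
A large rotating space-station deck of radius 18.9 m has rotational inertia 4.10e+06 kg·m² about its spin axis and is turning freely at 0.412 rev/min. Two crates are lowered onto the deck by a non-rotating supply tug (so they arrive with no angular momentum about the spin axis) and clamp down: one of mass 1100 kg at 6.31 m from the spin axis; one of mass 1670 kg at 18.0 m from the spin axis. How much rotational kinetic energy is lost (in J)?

energy lost ≈ 476 J

The added mass arrives with no angular momentum about the spin axis, and any external torque about the spin axis is negligible, so the system's angular momentum is conserved.
Added inertia Σmr² = (1100)(6.31)² + (1670)(18.0)² = 5.849e+05 kg·m²; I_f = 4.100e+06 + 5.849e+05 = 4.685e+06 kg·m².
ω_f = I_p ω_i / I_f = (4.100e+06)(0.412) / 4.685e+06 = 0.3606 rpm.
KE_i = ½(4.100e+06)(0.04314 rad/s)² = 3816 J; KE_f = ½(4.685e+06)(0.03776)² = 3340 J.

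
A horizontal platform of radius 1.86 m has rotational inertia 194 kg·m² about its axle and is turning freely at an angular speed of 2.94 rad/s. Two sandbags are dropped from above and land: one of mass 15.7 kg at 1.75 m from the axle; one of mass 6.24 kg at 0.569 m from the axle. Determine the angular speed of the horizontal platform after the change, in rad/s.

ω_f ≈ 2.34 rad/s

No external torque acts about the axle; L_before = L_after.
Added inertia Σmr² = (15.7)(1.75)² + (6.24)(0.569)² = 50.10 kg·m²; I_f = 194.0 + 50.10 = 244.1 kg·m².
ω_f = I_p ω_i / I_f = (194.0)(2.94) / 244.1 = 2.337 rad/s.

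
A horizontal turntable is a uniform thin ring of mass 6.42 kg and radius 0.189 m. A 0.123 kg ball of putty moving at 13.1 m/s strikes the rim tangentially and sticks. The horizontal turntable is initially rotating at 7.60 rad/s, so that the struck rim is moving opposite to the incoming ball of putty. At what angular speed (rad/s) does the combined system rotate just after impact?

|ω_f| ≈ 6.15 rad/s

The axle reaction passes through the axle and exerts no torque about it; angular momentum about the axle is conserved through the impact.
I_p = (6.42)(0.189)² = 0.2293 kg·m². Taking the sense of the ball of putty's angular momentum as positive, L_{ball} = m v R = (0.123)(13.1)(0.189) = 0.3045 kg·m²/s.
L_i = −I_p ω_p + m v R = −(0.2293)(7.60) + 0.3045 = -1.438 kg·m²/s.
After sticking, I_f = I_p + m R² = 0.2293 + (0.123)(0.189)² = 0.2337 kg·m².
ω_f = L_i / I_f = -1.438 / 0.2337 = -6.154 rad/s.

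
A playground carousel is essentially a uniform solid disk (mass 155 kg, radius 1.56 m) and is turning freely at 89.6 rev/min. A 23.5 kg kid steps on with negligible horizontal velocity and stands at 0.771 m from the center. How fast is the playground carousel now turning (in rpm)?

ω_f ≈ 83.4 rpm

The added mass arrives with no angular momentum about the center, and any external torque about the center is negligible, so the system's angular momentum is conserved.
I_p = ½(155)(1.56)² = 188.6 kg·m².
Added inertia Σmr² = (23.5)(0.771)² = 13.97 kg·m²; I_f = 188.6 + 13.97 = 202.6 kg·m².
ω_f = I_p ω_i / I_f = (188.6)(89.6) / 202.6 = 83.42 rpm.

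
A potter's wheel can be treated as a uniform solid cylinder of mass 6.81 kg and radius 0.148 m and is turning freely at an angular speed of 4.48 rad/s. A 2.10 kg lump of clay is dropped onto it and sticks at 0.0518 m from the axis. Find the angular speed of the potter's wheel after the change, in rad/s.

ω_f ≈ 4.17 rad/s

No external torque acts about the axis; L_before = L_after.
I_p = ½(6.81)(0.148)² = 0.07458 kg·m².
Added inertia Σmr² = (2.10)(0.0518)² = 0.005635 kg·m²; I_f = 0.07458 + 0.005635 = 0.08022 kg·m².
ω_f = I_p ω_i / I_f = (0.07458)(4.48) / 0.08022 = 4.165 rad/s.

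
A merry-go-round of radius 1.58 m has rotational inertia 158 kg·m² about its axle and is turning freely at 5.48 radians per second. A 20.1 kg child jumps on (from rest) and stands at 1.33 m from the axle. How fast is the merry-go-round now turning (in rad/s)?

ω_f ≈ 4.47 rad/s

The added mass arrives with no angular momentum about the axle, and any external torque about the axle is negligible, so the system's angular momentum is conserved.
Added inertia Σmr² = (20.1)(1.33)² = 35.55 kg·m²; I_f = 158.0 + 35.55 = 193.6 kg·m².
ω_f = I_p ω_i / I_f = (158.0)(5.48) / 193.6 = 4.473 rad/s.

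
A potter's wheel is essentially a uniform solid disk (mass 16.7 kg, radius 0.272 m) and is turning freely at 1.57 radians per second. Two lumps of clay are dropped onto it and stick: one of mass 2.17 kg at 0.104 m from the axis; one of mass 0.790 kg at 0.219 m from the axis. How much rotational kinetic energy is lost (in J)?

energy lost ≈ 0.0688 J

The added mass arrives with no angular momentum about the axis, and any external torque about the axis is negligible, so the system's angular momentum is conserved.
I_p = ½(16.7)(0.272)² = 0.6178 kg·m².
Added inertia Σmr² = (2.17)(0.104)² + (0.790)(0.219)² = 0.06136 kg·m²; I_f = 0.6178 + 0.06136 = 0.6791 kg·m².
ω_f = I_p ω_i / I_f = (0.6178)(1.57) / 0.6791 = 1.428 rad/s.
KE_i = ½(0.6178)(1.570 rad/s)² = 0.7614 J; KE_f = ½(0.6791)(1.428)² = 0.6926 J.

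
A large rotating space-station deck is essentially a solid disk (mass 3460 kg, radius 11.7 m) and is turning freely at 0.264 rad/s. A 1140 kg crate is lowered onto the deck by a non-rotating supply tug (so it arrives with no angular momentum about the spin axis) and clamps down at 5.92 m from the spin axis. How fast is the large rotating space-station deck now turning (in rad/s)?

No external torque acts about the spin axis; L_before = L_after.
I_p = ½(3460)(11.7)² = 2.368e+05 kg·m².
Added inertia Σmr² = (1140)(5.92)² = 39950 kg·m²; I_f = 2.368e+05 + 39950 = 2.768e+05 kg·m².
ω_f = I_p ω_i / I_f = (2.368e+05)(0.264) / 2.768e+05 = 0.2259 rad/s.

ω_f ≈ 0.226 rad/s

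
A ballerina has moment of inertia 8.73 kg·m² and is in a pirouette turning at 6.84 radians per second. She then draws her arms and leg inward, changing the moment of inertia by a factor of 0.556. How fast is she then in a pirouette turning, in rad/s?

No external torque acts about the spin axis, so angular momentum is conserved.
I₂ = 0.556 × 8.73 = 4.854 kg·m².
ω₂ = I₁ω₁ / I₂ = (8.730)(6.84 rad/s) / (4.854) = 12.30 rad/s.

ω₂ ≈ 12.3 rad/s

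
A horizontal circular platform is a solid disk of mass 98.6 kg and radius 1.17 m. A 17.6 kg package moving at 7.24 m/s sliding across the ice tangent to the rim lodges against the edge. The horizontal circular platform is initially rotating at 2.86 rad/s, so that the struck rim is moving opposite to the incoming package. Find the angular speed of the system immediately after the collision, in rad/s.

The axle reaction passes through the central axle and exerts no torque about it; angular momentum about the central axle is conserved through the impact.
I_p = ½(98.6)(1.17)² = 67.49 kg·m². Taking the sense of the package's angular momentum as positive, L_{package} = m v R = (17.6)(7.24)(1.17) = 149.1 kg·m²/s.
L_i = −I_p ω_p + m v R = −(67.49)(2.86) + 149.1 = -43.93 kg·m²/s.
After sticking, I_f = I_p + m R² = 67.49 + (17.6)(1.17)² = 91.58 kg·m².
ω_f = L_i / I_f = -43.93 / 91.58 = -0.4797 rad/s.

|ω_f| ≈ 0.480 rad/s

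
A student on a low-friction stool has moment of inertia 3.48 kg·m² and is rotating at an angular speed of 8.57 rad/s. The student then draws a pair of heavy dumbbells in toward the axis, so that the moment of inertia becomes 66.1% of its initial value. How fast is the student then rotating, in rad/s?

No external torque acts about the spin axis, so angular momentum is conserved.
I₂ = 0.661 × 3.48 = 2.300 kg·m².
ω₂ = I₁ω₁ / I₂ = (3.480)(8.57 rad/s) / (2.300) = 12.97 rad/s.

ω₂ ≈ 13.0 rad/s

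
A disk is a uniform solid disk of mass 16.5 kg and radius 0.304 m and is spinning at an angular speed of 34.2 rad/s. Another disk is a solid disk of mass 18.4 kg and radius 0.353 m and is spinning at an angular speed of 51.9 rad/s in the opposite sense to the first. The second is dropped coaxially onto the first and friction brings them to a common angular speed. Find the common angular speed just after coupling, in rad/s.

|ω_f| ≈ 17.5 rad/s

The coupling torques are internal; angular momentum about the shared axis is conserved.
Moments of inertia: I_A = ½(16.5)(0.304)² = 0.7624 kg·m²; I_B = ½(18.4)(0.353)² = 1.146 kg·m².
Taking A's sense as positive: L = (0.7624)(34.2) − (1.146)(51.9) = -33.42 kg·m²·rad/s.
Combined I = 0.7624 + 1.146 = 1.909 kg·m².
ω_f = L / I = -33.42 / 1.909 = -17.51 rad/s.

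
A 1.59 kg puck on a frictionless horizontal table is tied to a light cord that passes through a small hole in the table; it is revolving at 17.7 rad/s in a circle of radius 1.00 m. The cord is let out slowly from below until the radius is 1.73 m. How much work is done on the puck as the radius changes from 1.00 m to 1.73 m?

W ≈ -166 J

The constraining force is radial, so m r² ω about the center is conserved.
ω₂ = ω₁ (r₁/r₂)² = (17.7)(1.00/1.73)² = 5.914 rad/s.
W = ΔKE = ½m(v₂² − v₁²) = -165.8 J.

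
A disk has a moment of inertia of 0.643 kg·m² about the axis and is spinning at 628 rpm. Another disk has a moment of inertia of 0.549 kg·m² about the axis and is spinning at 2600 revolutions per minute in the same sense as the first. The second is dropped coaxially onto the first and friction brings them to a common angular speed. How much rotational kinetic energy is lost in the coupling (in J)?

The coupling torques are internal; angular momentum about the shared axis is conserved.
Taking A's sense as positive: L = (0.6430)(628) + (0.5490)(2600) = 1831 kg·m²·rpm.
Combined I = 0.6430 + 0.5490 = 1.192 kg·m².
ω_f = L / I = 1831 / 1.192 = 1536 rpm.
KE_i = ½ΣIω² = 21740 J; KE_f = ½(1.192)(160.9)² = 15420 J.

ΔKE lost ≈ 6310 J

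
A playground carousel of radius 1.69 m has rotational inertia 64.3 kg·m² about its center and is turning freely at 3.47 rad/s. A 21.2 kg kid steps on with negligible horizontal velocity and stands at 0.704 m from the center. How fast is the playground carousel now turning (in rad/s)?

ω_f ≈ 2.98 rad/s

No external torque acts about the center; L_before = L_after.
Added inertia Σmr² = (21.2)(0.704)² = 10.51 kg·m²; I_f = 64.30 + 10.51 = 74.81 kg·m².
ω_f = I_p ω_i / I_f = (64.30)(3.47) / 74.81 = 2.983 rad/s.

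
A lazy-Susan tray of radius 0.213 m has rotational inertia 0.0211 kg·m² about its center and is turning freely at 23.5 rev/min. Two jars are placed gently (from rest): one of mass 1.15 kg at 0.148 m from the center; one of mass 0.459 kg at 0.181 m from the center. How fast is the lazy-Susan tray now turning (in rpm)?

No external torque acts about the center; L_before = L_after.
Added inertia Σmr² = (1.15)(0.148)² + (0.459)(0.181)² = 0.04023 kg·m²; I_f = 0.02110 + 0.04023 = 0.06133 kg·m².
ω_f = I_p ω_i / I_f = (0.02110)(23.5) / 0.06133 = 8.085 rpm.

ω_f ≈ 8.09 rpm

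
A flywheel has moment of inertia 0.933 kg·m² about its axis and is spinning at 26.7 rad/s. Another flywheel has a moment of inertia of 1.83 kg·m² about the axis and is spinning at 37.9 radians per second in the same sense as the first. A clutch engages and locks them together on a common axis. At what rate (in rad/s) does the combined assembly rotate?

No external torque acts about the common axis, so total angular momentum is conserved.
Taking A's sense as positive: L = (0.9330)(26.7) + (1.830)(37.9) = 94.27 kg·m²·rad/s.
Combined I = 0.9330 + 1.830 = 2.763 kg·m².
ω_f = L / I = 94.27 / 2.763 = 34.12 rad/s.

|ω_f| ≈ 34.1 rad/s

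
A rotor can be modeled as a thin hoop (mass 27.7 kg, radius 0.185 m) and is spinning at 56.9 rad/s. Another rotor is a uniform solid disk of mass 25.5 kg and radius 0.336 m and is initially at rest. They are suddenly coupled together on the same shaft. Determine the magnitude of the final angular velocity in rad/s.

The coupling torques are internal; angular momentum about the shared axis is conserved.
Moments of inertia: I_A = (27.7)(0.185)² = 0.9480 kg·m²; I_B = ½(25.5)(0.336)² = 1.439 kg·m².
Taking A's sense as positive: L = (0.9480)(56.9) = 53.94 kg·m²·rad/s.
Combined I = 0.9480 + 1.439 = 2.387 kg·m².
ω_f = L / I = 53.94 / 2.387 = 22.59 rad/s.

|ω_f| ≈ 22.6 rad/s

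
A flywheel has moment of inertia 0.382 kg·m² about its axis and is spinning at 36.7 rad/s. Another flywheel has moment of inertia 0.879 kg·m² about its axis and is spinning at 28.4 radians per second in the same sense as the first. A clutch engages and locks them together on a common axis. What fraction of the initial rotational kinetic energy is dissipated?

No external torque acts about the common axis, so total angular momentum is conserved.
Taking A's sense as positive: L = (0.3820)(36.7) + (0.8790)(28.4) = 38.98 kg·m²·rad/s.
Combined I = 0.3820 + 0.8790 = 1.261 kg·m².
ω_f = L / I = 38.98 / 1.261 = 30.91 rad/s.
KE_i = ½ΣIω² = 611.7 J; KE_f = ½(1.261)(30.91)² = 602.6 J.
Fraction dissipated = (KE_i − KE_f)/KE_i = 0.01499.

fraction ≈ 0.0150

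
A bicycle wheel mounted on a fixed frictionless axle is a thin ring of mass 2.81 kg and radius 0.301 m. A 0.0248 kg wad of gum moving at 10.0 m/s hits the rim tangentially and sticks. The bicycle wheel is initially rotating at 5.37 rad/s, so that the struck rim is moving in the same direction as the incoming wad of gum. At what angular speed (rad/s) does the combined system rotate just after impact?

The axle reaction passes through the axle and exerts no torque about it; angular momentum about the axle is conserved through the impact.
I_p = (2.81)(0.301)² = 0.2546 kg·m². Taking the sense of the wad of gum's angular momentum as positive, L_{wad} = m v R = (0.0248)(10.0)(0.301) = 0.07465 kg·m²/s.
L_i = +I_p ω_p + m v R = +(0.2546)(5.37) + 0.07465 = 1.442 kg·m²/s.
After sticking, I_f = I_p + m R² = 0.2546 + (0.0248)(0.301)² = 0.2568 kg·m².
ω_f = L_i / I_f = 1.442 / 0.2568 = 5.614 rad/s.

|ω_f| ≈ 5.61 rad/s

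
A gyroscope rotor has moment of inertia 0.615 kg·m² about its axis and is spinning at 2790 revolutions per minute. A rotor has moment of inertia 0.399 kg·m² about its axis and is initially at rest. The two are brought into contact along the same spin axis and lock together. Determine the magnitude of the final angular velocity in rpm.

The coupling torques are internal; angular momentum about the shared axis is conserved.
Taking A's sense as positive: L = (0.6150)(2790) = 1716 kg·m²·rpm.
Combined I = 0.6150 + 0.3990 = 1.014 kg·m².
ω_f = L / I = 1716 / 1.014 = 1692 rpm.

|ω_f| ≈ 1690 rpm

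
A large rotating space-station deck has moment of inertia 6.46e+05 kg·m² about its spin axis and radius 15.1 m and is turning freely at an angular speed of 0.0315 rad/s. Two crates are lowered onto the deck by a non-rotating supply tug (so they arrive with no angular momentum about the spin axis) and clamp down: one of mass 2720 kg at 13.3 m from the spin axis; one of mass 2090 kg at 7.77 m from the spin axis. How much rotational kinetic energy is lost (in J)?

energy lost ≈ 155 J

The added mass arrives with no angular momentum about the spin axis, and any external torque about the spin axis is negligible, so the system's angular momentum is conserved.
Added inertia Σmr² = (2720)(13.3)² + (2090)(7.77)² = 6.073e+05 kg·m²; I_f = 6.460e+05 + 6.073e+05 = 1.253e+06 kg·m².
ω_f = I_p ω_i / I_f = (6.460e+05)(0.0315) / 1.253e+06 = 0.01624 rad/s.
KE_i = ½(6.460e+05)(0.03150 rad/s)² = 320.5 J; KE_f = ½(1.253e+06)(0.01624)² = 165.2 J.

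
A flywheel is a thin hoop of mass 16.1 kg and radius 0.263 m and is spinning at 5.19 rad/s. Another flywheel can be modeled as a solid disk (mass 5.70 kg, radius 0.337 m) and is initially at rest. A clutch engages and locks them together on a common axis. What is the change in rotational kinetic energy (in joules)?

The coupling torques are internal; angular momentum about the shared axis is conserved.
Moments of inertia: I_A = (16.1)(0.263)² = 1.114 kg·m²; I_B = ½(5.70)(0.337)² = 0.3237 kg·m².
Taking A's sense as positive: L = (1.114)(5.19) = 5.780 kg·m²·rad/s.
Combined I = 1.114 + 0.3237 = 1.437 kg·m².
ω_f = L / I = 5.780 / 1.437 = 4.021 rad/s.
KE_i = ½ΣIω² = 15.00 J; KE_f = ½(1.437)(4.021)² = 11.62 J.

ΔKE ≈ -3.38 J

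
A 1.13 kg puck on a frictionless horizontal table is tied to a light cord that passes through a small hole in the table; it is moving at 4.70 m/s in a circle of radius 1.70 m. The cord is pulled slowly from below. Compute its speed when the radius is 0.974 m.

The only horizontal force on the mass is along the cord (radial), so it exerts no torque about the hole and angular momentum m v r is conserved.
v₂ = v₁ r₁ / r₂ = (4.70)(1.70) / (0.974) = 8.203 m/s.

v₂ ≈ 8.20 m/s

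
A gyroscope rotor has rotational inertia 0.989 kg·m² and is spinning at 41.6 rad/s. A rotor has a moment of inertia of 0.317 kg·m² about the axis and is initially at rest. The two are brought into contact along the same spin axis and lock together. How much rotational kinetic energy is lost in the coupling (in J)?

ΔKE lost ≈ 208 J

The coupling torques are internal; angular momentum about the shared axis is conserved.
Taking A's sense as positive: L = (0.9890)(41.6) = 41.14 kg·m²·rad/s.
Combined I = 0.9890 + 0.3170 = 1.306 kg·m².
ω_f = L / I = 41.14 / 1.306 = 31.50 rad/s.
KE_i = ½ΣIω² = 855.8 J; KE_f = ½(1.306)(31.50)² = 648.0 J.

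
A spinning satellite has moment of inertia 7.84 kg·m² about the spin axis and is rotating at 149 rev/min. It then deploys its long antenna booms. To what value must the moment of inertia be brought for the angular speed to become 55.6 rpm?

With no external torque about the axis, L is conserved: I₁ω₁ = I₂ω₂.
I₂ = I₁ω₁ / ω₂ = (7.84)(149) / (55.6) = 21.01 kg·m².

I₂ ≈ 21.0 kg·m²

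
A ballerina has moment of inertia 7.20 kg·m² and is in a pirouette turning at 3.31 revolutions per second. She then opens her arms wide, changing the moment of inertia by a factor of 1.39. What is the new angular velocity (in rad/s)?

With no external torque about the axis, L is conserved: I₁ω₁ = I₂ω₂.
I₂ = 1.39 × 7.20 = 10.01 kg·m².
ω₂ = I₁ω₁ / I₂ = (7.200)(3.31 rev/s) / (10.01) = 2.381 rev/s = 14.96 rad/s.

ω₂ ≈ 15.0 rad/s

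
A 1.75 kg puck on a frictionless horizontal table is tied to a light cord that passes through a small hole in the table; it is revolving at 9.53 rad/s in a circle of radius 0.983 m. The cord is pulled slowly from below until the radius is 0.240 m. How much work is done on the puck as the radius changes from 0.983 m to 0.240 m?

W ≈ 1210 J

No torque about the axis ⇒ m r₁² ω₁ = m r₂² ω₂.
ω₂ = ω₁ (r₁/r₂)² = (9.53)(0.983/0.240)² = 159.9 rad/s.
W = ΔKE = ½m(v₂² − v₁²) = 1211 J.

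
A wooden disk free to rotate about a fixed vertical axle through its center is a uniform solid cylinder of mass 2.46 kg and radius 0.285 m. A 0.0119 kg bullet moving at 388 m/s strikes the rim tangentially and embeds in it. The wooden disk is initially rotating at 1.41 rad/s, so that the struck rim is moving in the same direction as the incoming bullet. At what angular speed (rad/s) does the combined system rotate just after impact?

About the axle the impulsive forces during the collision are internal, so angular momentum about that axis is conserved.
I_p = ½(2.46)(0.285)² = 0.09991 kg·m². Taking the sense of the bullet's angular momentum as positive, L_{bullet} = m v R = (0.0119)(388)(0.285) = 1.316 kg·m²/s.
L_i = +I_p ω_p + m v R = +(0.09991)(1.41) + 1.316 = 1.457 kg·m²/s.
After sticking, I_f = I_p + m R² = 0.09991 + (0.0119)(0.285)² = 0.1009 kg·m².
ω_f = L_i / I_f = 1.457 / 0.1009 = 14.44 rad/s.

|ω_f| ≈ 14.4 rad/s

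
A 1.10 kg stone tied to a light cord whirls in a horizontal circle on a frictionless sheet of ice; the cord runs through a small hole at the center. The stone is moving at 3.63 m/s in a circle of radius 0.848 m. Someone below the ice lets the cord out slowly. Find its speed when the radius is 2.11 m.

v₂ ≈ 1.46 m/s

Central (radial) force ⇒ zero torque about the center ⇒ m v r is constant.
v₂ = v₁ r₁ / r₂ = (3.63)(0.848) / (2.11) = 1.459 m/s.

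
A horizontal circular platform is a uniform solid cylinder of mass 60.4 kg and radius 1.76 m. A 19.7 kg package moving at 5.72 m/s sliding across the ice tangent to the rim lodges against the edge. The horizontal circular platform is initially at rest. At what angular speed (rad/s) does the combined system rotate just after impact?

About the central axle the impulsive forces during the collision are internal, so angular momentum about that axis is conserved.
I_p = ½(60.4)(1.76)² = 93.55 kg·m². Taking the sense of the package's angular momentum as positive, L_{package} = m v R = (19.7)(5.72)(1.76) = 198.3 kg·m²/s.
L_i = 0 + 198.3 = 198.3 kg·m²/s.
After sticking, I_f = I_p + m R² = 93.55 + (19.7)(1.76)² = 154.6 kg·m².
ω_f = L_i / I_f = 198.3 / 154.6 = 1.283 rad/s.

|ω_f| ≈ 1.28 rad/s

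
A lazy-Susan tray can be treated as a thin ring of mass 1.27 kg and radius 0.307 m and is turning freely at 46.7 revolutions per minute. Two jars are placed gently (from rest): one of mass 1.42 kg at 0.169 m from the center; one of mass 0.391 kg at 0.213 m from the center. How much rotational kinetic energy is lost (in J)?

energy lost ≈ 0.469 J

No external torque acts about the center; L_before = L_after.
I_p = (1.27)(0.307)² = 0.1197 kg·m².
Added inertia Σmr² = (1.42)(0.169)² + (0.391)(0.213)² = 0.05830 kg·m²; I_f = 0.1197 + 0.05830 = 0.1780 kg·m².
ω_f = I_p ω_i / I_f = (0.1197)(46.7) / 0.1780 = 31.40 rpm.
KE_i = ½(0.1197)(4.890 rad/s)² = 1.431 J; KE_f = ½(0.1780)(3.289)² = 0.9625 J.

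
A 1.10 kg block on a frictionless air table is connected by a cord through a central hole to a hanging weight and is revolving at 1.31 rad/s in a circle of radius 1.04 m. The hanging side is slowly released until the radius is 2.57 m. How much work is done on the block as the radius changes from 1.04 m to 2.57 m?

W ≈ -0.854 J

No torque about the axis ⇒ m r₁² ω₁ = m r₂² ω₂.
ω₂ = ω₁ (r₁/r₂)² = (1.31)(1.04/2.57)² = 0.2145 rad/s.
W = ΔKE = ½m(v₂² − v₁²) = -0.8537 J.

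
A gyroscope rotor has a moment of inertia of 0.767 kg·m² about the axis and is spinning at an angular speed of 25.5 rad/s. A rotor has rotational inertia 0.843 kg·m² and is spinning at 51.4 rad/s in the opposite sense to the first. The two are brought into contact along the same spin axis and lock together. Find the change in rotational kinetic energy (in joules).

ΔKE ≈ -1190 J

The coupling torques are internal; angular momentum about the shared axis is conserved.
Taking A's sense as positive: L = (0.7670)(25.5) − (0.8430)(51.4) = -23.77 kg·m²·rad/s.
Combined I = 0.7670 + 0.8430 = 1.610 kg·m².
ω_f = L / I = -23.77 / 1.610 = -14.77 rad/s.
KE_i = ½ΣIω² = 1363 J; KE_f = ½(1.610)(14.77)² = 175.5 J.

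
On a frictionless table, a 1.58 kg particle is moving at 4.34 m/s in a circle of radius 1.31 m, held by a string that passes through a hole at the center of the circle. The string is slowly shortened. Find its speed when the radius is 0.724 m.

The only horizontal force on the mass is along the cord (radial), so it exerts no torque about the hole and angular momentum m v r is conserved.
v₂ = v₁ r₁ / r₂ = (4.34)(1.31) / (0.724) = 7.853 m/s.

v₂ ≈ 7.85 m/s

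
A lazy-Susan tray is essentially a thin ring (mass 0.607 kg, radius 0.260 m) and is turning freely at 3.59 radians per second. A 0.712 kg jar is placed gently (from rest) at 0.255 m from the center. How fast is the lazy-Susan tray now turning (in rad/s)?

ω_f ≈ 1.69 rad/s

No external torque acts about the center; L_before = L_after.
I_p = (0.607)(0.260)² = 0.04103 kg·m².
Added inertia Σmr² = (0.712)(0.255)² = 0.04630 kg·m²; I_f = 0.04103 + 0.04630 = 0.08733 kg·m².
ω_f = I_p ω_i / I_f = (0.04103)(3.59) / 0.08733 = 1.687 rad/s.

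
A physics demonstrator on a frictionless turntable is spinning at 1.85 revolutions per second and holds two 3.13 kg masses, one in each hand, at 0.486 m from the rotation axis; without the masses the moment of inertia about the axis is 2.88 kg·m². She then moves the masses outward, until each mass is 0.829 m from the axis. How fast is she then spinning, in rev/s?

No external torque acts about the spin axis, so angular momentum is conserved.
I₁ = 2.88 + 2(3.13)(0.486)² = 4.359 kg·m²; I₂ = 2.88 + 2(3.13)(0.829)² = 7.182 kg·m².
ω₂ = I₁ω₁ / I₂ = (4.359)(1.85 rev/s) / (7.182) = 1.123 rev/s.

ω₂ ≈ 1.12 rev/s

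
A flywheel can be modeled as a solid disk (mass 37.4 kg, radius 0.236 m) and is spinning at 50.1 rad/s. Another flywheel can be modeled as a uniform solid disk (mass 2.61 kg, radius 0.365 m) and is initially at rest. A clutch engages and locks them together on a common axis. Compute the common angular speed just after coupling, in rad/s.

The coupling torques are internal; angular momentum about the shared axis is conserved.
Moments of inertia: I_A = ½(37.4)(0.236)² = 1.042 kg·m²; I_B = ½(2.61)(0.365)² = 0.1739 kg·m².
Taking A's sense as positive: L = (1.042)(50.1) = 52.18 kg·m²·rad/s.
Combined I = 1.042 + 0.1739 = 1.215 kg·m².
ω_f = L / I = 52.18 / 1.215 = 42.93 rad/s.

|ω_f| ≈ 42.9 rad/s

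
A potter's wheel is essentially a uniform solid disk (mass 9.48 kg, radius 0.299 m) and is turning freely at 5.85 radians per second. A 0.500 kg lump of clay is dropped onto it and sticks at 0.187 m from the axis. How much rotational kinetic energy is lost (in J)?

The added mass arrives with no angular momentum about the axis, and any external torque about the axis is negligible, so the system's angular momentum is conserved.
I_p = ½(9.48)(0.299)² = 0.4238 kg·m².
Added inertia Σmr² = (0.500)(0.187)² = 0.01748 kg·m²; I_f = 0.4238 + 0.01748 = 0.4412 kg·m².
ω_f = I_p ω_i / I_f = (0.4238)(5.85) / 0.4412 = 5.618 rad/s.
KE_i = ½(0.4238)(5.850 rad/s)² = 7.251 J; KE_f = ½(0.4412)(5.618)² = 6.964 J.

energy lost ≈ 0.287 J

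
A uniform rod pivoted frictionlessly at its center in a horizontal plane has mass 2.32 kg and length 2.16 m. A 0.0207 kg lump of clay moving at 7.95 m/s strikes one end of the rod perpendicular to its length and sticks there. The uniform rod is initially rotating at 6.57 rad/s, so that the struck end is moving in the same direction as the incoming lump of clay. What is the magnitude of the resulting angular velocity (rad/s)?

The axle reaction passes through the pivot and exerts no torque about it; angular momentum about the pivot is conserved through the impact.
I_p = (1/12)(2.32)(2.16)² = 0.9020 kg·m². Taking the sense of the lump of clay's angular momentum as positive, L_{lump} = m v R = (0.0207)(7.95)(2.16/2) = 0.1777 kg·m²/s.
L_i = +I_p ω_p + m v R = +(0.9020)(6.57) + 0.1777 = 6.104 kg·m²/s.
After sticking, I_f = I_p + m R² = 0.9020 + (0.0207)(2.16/2)² = 0.9262 kg·m².
ω_f = L_i / I_f = 6.104 / 0.9262 = 6.591 rad/s.

|ω_f| ≈ 6.59 rad/s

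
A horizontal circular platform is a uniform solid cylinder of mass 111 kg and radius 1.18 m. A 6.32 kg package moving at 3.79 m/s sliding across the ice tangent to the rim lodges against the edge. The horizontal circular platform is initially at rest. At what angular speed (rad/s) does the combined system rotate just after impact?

|ω_f| ≈ 0.328 rad/s

The axle reaction passes through the central axle and exerts no torque about it; angular momentum about the central axle is conserved through the impact.
I_p = ½(111)(1.18)² = 77.28 kg·m². Taking the sense of the package's angular momentum as positive, L_{package} = m v R = (6.32)(3.79)(1.18) = 28.26 kg·m²/s.
L_i = 0 + 28.26 = 28.26 kg·m²/s.
After sticking, I_f = I_p + m R² = 77.28 + (6.32)(1.18)² = 86.08 kg·m².
ω_f = L_i / I_f = 28.26 / 86.08 = 0.3284 rad/s.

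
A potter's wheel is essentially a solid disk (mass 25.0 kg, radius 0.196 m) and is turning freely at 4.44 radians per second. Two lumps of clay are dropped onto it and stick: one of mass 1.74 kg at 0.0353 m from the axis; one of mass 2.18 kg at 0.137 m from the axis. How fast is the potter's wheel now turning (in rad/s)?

The added mass arrives with no angular momentum about the axis, and any external torque about the axis is negligible, so the system's angular momentum is conserved.
I_p = ½(25.0)(0.196)² = 0.4802 kg·m².
Added inertia Σmr² = (1.74)(0.0353)² + (2.18)(0.137)² = 0.04308 kg·m²; I_f = 0.4802 + 0.04308 = 0.5233 kg·m².
ω_f = I_p ω_i / I_f = (0.4802)(4.44) / 0.5233 = 4.074 rad/s.

ω_f ≈ 4.07 rad/s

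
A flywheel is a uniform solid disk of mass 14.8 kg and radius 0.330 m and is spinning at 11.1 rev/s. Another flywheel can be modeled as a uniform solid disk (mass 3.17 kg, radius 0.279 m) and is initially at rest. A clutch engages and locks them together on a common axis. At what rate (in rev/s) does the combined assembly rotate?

No external torque acts about the common axis, so total angular momentum is conserved.
Moments of inertia: I_A = ½(14.8)(0.330)² = 0.8059 kg·m²; I_B = ½(3.17)(0.279)² = 0.1234 kg·m².
Taking A's sense as positive: L = (0.8059)(11.1) = 8.945 kg·m²·rev/s.
Combined I = 0.8059 + 0.1234 = 0.9292 kg·m².
ω_f = L / I = 8.945 / 0.9292 = 9.626 rev/s.

|ω_f| ≈ 9.63 rev/s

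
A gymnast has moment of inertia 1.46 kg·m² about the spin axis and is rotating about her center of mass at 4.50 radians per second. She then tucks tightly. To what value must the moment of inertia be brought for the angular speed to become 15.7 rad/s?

I₂ ≈ 0.418 kg·m²

With no external torque about the axis, L is conserved: I₁ω₁ = I₂ω₂.
I₂ = I₁ω₁ / ω₂ = (1.46)(4.50) / (15.7) = 0.4185 kg·m².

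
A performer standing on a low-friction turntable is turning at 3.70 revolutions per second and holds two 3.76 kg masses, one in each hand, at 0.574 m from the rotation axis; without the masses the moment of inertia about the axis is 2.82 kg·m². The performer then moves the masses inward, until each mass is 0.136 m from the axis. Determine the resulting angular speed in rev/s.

With no external torque about the axis, L is conserved: I₁ω₁ = I₂ω₂.
I₁ = 2.82 + 2(3.76)(0.574)² = 5.298 kg·m²; I₂ = 2.82 + 2(3.76)(0.136)² = 2.959 kg·m².
ω₂ = I₁ω₁ / I₂ = (5.298)(3.70 rev/s) / (2.959) = 6.624 rev/s.

ω₂ ≈ 6.62 rev/s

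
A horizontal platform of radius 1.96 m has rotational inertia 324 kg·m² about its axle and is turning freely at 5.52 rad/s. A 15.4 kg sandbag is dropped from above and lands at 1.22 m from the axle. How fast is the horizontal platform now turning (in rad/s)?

The added mass arrives with no angular momentum about the axle, and any external torque about the axle is negligible, so the system's angular momentum is conserved.
Added inertia Σmr² = (15.4)(1.22)² = 22.92 kg·m²; I_f = 324.0 + 22.92 = 346.9 kg·m².
ω_f = I_p ω_i / I_f = (324.0)(5.52) / 346.9 = 5.155 rad/s.

ω_f ≈ 5.16 rad/s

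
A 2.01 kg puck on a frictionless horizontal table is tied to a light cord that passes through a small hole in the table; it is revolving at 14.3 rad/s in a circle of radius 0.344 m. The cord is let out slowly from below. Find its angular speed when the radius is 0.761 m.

The constraining force is radial, so m r² ω about the center is conserved.
ω₂ = ω₁ (r₁/r₂)² = (14.3)(0.344/0.761)² = 2.922 rad/s.

ω₂ ≈ 2.92 rad/s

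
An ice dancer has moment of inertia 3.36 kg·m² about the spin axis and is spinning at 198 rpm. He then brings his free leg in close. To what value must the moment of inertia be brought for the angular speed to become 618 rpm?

With no external torque about the axis, L is conserved: I₁ω₁ = I₂ω₂.
I₂ = I₁ω₁ / ω₂ = (3.36)(198) / (618) = 1.077 kg·m².

I₂ ≈ 1.08 kg·m²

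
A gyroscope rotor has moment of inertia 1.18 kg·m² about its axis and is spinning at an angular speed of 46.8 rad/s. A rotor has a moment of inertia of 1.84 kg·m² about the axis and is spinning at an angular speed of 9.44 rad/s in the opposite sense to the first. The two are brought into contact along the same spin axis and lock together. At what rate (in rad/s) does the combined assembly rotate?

|ω_f| ≈ 12.5 rad/s

No external torque acts about the common axis, so total angular momentum is conserved.
Taking A's sense as positive: L = (1.180)(46.8) − (1.840)(9.44) = 37.85 kg·m²·rad/s.
Combined I = 1.180 + 1.840 = 3.020 kg·m².
ω_f = L / I = 37.85 / 3.020 = 12.53 rad/s.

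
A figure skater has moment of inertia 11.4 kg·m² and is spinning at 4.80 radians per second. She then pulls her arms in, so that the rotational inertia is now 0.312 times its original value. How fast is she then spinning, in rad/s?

ω₂ ≈ 15.4 rad/s

No external torque acts about the spin axis, so angular momentum is conserved.
I₂ = 0.312 × 11.4 = 3.557 kg·m².
ω₂ = I₁ω₁ / I₂ = (11.40)(4.80 rad/s) / (3.557) = 15.38 rad/s.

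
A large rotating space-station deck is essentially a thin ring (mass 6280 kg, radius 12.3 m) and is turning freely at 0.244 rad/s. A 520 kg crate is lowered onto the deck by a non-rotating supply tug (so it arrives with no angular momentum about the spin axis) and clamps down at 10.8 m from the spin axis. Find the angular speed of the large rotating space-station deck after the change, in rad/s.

ω_f ≈ 0.229 rad/s

The added mass arrives with no angular momentum about the spin axis, and any external torque about the spin axis is negligible, so the system's angular momentum is conserved.
I_p = (6280)(12.3)² = 9.501e+05 kg·m².
Added inertia Σmr² = (520)(10.8)² = 60650 kg·m²; I_f = 9.501e+05 + 60650 = 1.011e+06 kg·m².
ω_f = I_p ω_i / I_f = (9.501e+05)(0.244) / 1.011e+06 = 0.2294 rad/s.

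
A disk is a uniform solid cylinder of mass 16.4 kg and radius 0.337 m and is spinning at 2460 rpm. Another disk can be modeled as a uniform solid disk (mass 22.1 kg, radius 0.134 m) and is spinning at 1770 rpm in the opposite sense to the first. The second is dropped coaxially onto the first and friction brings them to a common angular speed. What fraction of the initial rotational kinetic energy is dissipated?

The coupling torques are internal; angular momentum about the shared axis is conserved.
Moments of inertia: I_A = ½(16.4)(0.337)² = 0.9313 kg·m²; I_B = ½(22.1)(0.134)² = 0.1984 kg·m².
Taking A's sense as positive: L = (0.9313)(2460) − (0.1984)(1770) = 1940 kg·m²·rpm.
Combined I = 0.9313 + 0.1984 = 1.130 kg·m².
ω_f = L / I = 1940 / 1.130 = 1717 rpm.
KE_i = ½ΣIω² = 34310 J; KE_f = ½(1.130)(179.8)² = 18260 J.
Fraction dissipated = (KE_i − KE_f)/KE_i = 0.4677.

fraction ≈ 0.468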